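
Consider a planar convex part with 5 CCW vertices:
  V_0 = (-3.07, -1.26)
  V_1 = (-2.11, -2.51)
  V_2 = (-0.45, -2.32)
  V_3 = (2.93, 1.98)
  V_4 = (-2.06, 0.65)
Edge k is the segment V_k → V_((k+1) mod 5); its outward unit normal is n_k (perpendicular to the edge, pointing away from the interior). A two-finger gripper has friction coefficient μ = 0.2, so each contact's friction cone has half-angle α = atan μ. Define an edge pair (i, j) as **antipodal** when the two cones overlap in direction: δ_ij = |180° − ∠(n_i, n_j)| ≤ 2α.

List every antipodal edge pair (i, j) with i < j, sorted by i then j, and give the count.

α = atan 0.2 = 11.31°;  2α = 22.62°
n_0 = (-0.7931, -0.6091)
n_1 = (+0.1137, -0.9935)
n_2 = (+0.7862, -0.6180)
n_3 = (-0.2575, +0.9663)
n_4 = (-0.8840, +0.4675)
  (0,1): δ = 120.99°  ·
  (0,2): δ = 75.69°  ·
  (0,3): δ = 67.40°  ·
  (0,4): δ = 114.61°  ·
  (1,2): δ = 134.70°  ·
  (1,3): δ = 8.39°  ✓
  (1,4): δ = 55.60°  ·
  (2,3): δ = 36.91°  ·
  (2,4): δ = 10.30°  ✓
  (3,4): δ = 132.79°  ·
antipodal pairs: 2

count = 2; pairs: (1,3), (2,4)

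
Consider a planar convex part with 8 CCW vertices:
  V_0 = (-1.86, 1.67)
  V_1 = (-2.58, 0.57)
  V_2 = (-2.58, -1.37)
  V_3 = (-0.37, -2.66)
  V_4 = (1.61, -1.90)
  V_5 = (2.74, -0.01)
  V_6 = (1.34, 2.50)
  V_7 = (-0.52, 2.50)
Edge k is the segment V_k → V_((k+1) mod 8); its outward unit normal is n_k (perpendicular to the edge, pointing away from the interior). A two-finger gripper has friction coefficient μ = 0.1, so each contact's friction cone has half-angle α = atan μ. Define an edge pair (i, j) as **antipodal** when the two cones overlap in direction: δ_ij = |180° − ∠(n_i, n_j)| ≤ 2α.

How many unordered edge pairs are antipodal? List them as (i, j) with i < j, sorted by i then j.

count = 2; pairs: (0,4), (3,7)

α = atan 0.1 = 5.71°;  2α = 11.42°
n_0 = (-0.8367, +0.5477)
n_1 = (-1.0000, -0.0000)
n_2 = (-0.5041, -0.8636)
n_3 = (+0.3583, -0.9336)
n_4 = (+0.8583, -0.5132)
n_5 = (+0.8733, +0.4871)
n_6 = (+0.0000, +1.0000)
n_7 = (-0.5266, +0.8501)
  (0,1): δ = 146.79°  ·
  (0,2): δ = 87.07°  ·
  (0,3): δ = 35.79°  ·
  (0,4): δ = 2.33°  ✓
  (0,5): δ = 62.36°  ·
  (0,6): δ = 123.21°  ·
  (0,7): δ = 154.98°  ·
  (1,2): δ = 120.27°  ·
  (1,3): δ = 69.00°  ·
  (1,4): δ = 30.87°  ·
  (1,5): δ = 29.15°  ·
  (1,6): δ = 90.00°  ·
  (1,7): δ = 121.77°  ·
  (2,3): δ = 128.73°  ·
  (2,4): δ = 90.60°  ·
  (2,5): δ = 30.58°  ·
  (2,6): δ = 30.27°  ·
  (2,7): δ = 62.05°  ·
  (3,4): δ = 141.87°  ·
  (3,5): δ = 81.85°  ·
  (3,6): δ = 21.00°  ·
  (3,7): δ = 10.78°  ✓
  (4,5): δ = 119.97°  ·
  (4,6): δ = 59.13°  ·
  (4,7): δ = 27.35°  ·
  (5,6): δ = 119.15°  ·
  (5,7): δ = 87.38°  ·
  (6,7): δ = 148.23°  ·
antipodal pairs: 2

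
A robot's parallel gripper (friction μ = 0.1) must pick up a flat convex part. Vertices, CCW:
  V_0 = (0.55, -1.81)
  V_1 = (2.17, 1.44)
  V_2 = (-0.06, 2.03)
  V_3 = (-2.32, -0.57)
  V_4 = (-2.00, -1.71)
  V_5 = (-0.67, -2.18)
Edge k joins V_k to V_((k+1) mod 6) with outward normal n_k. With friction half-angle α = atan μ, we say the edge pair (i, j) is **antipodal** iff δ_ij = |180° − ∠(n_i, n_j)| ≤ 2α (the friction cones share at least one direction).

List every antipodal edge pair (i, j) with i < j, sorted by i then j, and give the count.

count = 1; pairs: (1,4)

α = atan 0.1 = 5.71°;  2α = 11.42°
n_0 = (+0.8950, -0.4461)
n_1 = (+0.2558, +0.9667)
n_2 = (-0.7547, +0.6560)
n_3 = (-0.9628, -0.2703)
n_4 = (-0.3332, -0.9429)
n_5 = (+0.2902, -0.9570)
  (0,1): δ = 78.32°  ·
  (0,2): δ = 14.50°  ·
  (0,3): δ = 42.17°  ·
  (0,4): δ = 97.03°  ·
  (0,5): δ = 133.37°  ·
  (1,2): δ = 116.18°  ·
  (1,3): δ = 59.50°  ·
  (1,4): δ = 4.64°  ✓
  (1,5): δ = 31.69°  ·
  (2,3): δ = 123.32°  ·
  (2,4): δ = 68.46°  ·
  (2,5): δ = 32.13°  ·
  (3,4): δ = 125.14°  ·
  (3,5): δ = 88.81°  ·
  (4,5): δ = 143.67°  ·
antipodal pairs: 1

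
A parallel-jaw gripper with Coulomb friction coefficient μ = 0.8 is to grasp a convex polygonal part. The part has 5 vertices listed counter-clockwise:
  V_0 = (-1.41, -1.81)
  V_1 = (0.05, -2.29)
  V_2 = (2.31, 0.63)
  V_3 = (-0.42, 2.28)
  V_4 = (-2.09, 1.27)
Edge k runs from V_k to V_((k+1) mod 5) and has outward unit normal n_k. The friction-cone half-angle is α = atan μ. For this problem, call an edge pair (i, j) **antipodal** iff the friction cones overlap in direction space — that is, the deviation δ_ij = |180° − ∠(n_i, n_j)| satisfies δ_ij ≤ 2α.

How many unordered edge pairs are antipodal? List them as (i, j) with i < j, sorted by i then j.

α = atan 0.8 = 38.66°;  2α = 77.32°
n_0 = (-0.3123, -0.9500)
n_1 = (+0.7908, -0.6121)
n_2 = (+0.5173, +0.8558)
n_3 = (-0.5175, +0.8557)
n_4 = (-0.9765, -0.2156)
  (0,1): δ = 109.54°  ·
  (0,2): δ = 12.95°  ✓
  (0,3): δ = 49.36°  ✓
  (0,4): δ = 120.65°  ·
  (1,2): δ = 83.41°  ·
  (1,3): δ = 21.10°  ✓
  (1,4): δ = 50.19°  ✓
  (2,3): δ = 117.69°  ·
  (2,4): δ = 46.40°  ✓
  (3,4): δ = 108.72°  ·
antipodal pairs: 5

count = 5; pairs: (0,2), (0,3), (1,3), (1,4), (2,4)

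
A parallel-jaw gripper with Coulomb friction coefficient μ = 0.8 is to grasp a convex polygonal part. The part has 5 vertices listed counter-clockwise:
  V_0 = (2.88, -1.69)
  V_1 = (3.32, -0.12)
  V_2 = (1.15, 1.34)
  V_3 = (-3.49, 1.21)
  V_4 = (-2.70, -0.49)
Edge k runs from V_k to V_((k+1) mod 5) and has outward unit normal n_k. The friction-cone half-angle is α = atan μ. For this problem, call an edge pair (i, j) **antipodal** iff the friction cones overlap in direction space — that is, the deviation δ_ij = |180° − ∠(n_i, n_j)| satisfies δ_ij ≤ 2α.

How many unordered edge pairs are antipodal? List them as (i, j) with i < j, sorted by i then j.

count = 6; pairs: (0,2), (0,3), (1,3), (1,4), (2,3), (2,4)

α = atan 0.8 = 38.66°;  2α = 77.32°
n_0 = (+0.9629, -0.2699)
n_1 = (+0.5582, +0.8297)
n_2 = (-0.0280, +0.9996)
n_3 = (-0.9069, -0.4214)
n_4 = (-0.2102, -0.9776)
  (0,1): δ = 108.28°  ·
  (0,2): δ = 72.74°  ✓
  (0,3): δ = 40.58°  ✓
  (0,4): δ = 93.52°  ·
  (1,2): δ = 144.46°  ·
  (1,3): δ = 31.14°  ✓
  (1,4): δ = 21.80°  ✓
  (2,3): δ = 66.68°  ✓
  (2,4): δ = 13.74°  ✓
  (3,4): δ = 127.06°  ·
antipodal pairs: 6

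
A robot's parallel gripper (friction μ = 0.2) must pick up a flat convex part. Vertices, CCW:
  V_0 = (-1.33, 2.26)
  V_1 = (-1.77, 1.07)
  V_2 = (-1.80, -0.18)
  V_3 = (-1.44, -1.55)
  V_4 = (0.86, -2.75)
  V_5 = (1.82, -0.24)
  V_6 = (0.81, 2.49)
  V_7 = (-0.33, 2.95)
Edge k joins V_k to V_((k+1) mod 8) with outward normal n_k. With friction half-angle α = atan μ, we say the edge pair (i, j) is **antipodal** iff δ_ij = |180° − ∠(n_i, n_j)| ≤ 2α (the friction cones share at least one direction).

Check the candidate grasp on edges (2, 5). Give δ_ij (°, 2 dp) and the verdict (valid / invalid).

α = atan 0.2 = 11.31°;  2α = 22.62°
edge 2: e_2 = (+0.36, -1.37);  n_2 = (-0.9672, -0.2541)
edge 5: e_5 = (-1.01, +2.73);  n_5 = (+0.9379, +0.3470)
∠(n_2, n_5) = 174.42°
δ = |180° − 174.42°| = 5.58°
5.58° ≤ 2α = 22.62°  →  valid

δ = 5.58°, valid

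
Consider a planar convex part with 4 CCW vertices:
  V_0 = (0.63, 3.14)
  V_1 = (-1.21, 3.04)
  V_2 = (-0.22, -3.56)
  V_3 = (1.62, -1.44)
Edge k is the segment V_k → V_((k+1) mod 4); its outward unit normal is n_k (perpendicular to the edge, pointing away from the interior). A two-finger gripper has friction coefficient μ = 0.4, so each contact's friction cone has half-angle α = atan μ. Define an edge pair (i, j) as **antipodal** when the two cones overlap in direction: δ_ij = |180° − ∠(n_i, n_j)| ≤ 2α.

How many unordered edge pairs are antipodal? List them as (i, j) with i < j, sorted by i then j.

α = atan 0.4 = 21.80°;  2α = 43.60°
n_0 = (-0.0543, +0.9985)
n_1 = (-0.9889, -0.1483)
n_2 = (+0.7552, -0.6555)
n_3 = (+0.9774, +0.2113)
  (0,1): δ = 84.58°  ·
  (0,2): δ = 45.93°  ·
  (0,3): δ = 99.09°  ·
  (1,2): δ = 49.49°  ·
  (1,3): δ = 3.67°  ✓
  (2,3): δ = 126.85°  ·
antipodal pairs: 1

count = 1; pairs: (1,3)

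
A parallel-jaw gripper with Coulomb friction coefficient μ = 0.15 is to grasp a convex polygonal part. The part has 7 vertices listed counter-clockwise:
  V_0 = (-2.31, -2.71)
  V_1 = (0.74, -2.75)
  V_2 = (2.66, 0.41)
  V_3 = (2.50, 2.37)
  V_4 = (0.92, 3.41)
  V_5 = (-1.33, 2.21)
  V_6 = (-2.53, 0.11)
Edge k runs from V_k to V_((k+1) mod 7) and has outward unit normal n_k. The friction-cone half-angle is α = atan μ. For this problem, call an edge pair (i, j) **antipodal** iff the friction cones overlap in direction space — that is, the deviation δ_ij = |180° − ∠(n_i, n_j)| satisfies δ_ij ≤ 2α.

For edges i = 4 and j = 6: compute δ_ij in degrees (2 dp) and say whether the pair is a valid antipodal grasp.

δ = 113.61°, invalid

α = atan 0.15 = 8.53°;  2α = 17.06°
edge 4: e_4 = (-2.25, -1.20);  n_4 = (-0.4706, +0.8824)
edge 6: e_6 = (+0.22, -2.82);  n_6 = (-0.9970, -0.0778)
∠(n_4, n_6) = 66.39°
δ = |180° − 66.39°| = 113.61°
113.61° > 2α = 17.06°  →  invalid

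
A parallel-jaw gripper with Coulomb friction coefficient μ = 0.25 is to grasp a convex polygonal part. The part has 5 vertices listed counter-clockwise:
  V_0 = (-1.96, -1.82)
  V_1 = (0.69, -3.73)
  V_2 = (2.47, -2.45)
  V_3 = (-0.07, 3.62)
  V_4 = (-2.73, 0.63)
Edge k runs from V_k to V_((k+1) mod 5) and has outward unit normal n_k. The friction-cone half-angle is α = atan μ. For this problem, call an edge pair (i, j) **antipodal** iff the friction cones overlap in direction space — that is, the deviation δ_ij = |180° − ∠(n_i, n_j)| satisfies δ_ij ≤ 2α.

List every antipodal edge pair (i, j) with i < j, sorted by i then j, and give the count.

α = atan 0.25 = 14.04°;  2α = 28.07°
n_0 = (-0.5847, -0.8112)
n_1 = (+0.5838, -0.8119)
n_2 = (+0.9225, +0.3860)
n_3 = (-0.7471, +0.6647)
n_4 = (-0.9540, -0.2998)
  (0,1): δ = 108.50°  ·
  (0,2): δ = 31.51°  ·
  (0,3): δ = 84.13°  ·
  (0,4): δ = 143.23°  ·
  (1,2): δ = 103.01°  ·
  (1,3): δ = 12.62°  ✓
  (1,4): δ = 71.73°  ·
  (2,3): δ = 64.36°  ·
  (2,4): δ = 5.26°  ✓
  (3,4): δ = 120.90°  ·
antipodal pairs: 2

count = 2; pairs: (1,3), (2,4)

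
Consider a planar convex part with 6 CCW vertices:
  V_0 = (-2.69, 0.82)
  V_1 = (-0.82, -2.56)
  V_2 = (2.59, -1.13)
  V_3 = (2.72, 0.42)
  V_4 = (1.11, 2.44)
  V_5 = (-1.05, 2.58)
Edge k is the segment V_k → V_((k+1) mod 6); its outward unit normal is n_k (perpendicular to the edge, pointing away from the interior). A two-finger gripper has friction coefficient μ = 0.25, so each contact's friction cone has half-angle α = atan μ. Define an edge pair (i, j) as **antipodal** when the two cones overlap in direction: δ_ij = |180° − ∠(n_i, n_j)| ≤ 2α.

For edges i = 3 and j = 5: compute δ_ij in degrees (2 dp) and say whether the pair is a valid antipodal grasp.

δ = 81.53°, invalid

α = atan 0.25 = 14.04°;  2α = 28.07°
edge 3: e_3 = (-1.61, +2.02);  n_3 = (+0.7820, +0.6233)
edge 5: e_5 = (-1.64, -1.76);  n_5 = (-0.7316, +0.6817)
∠(n_3, n_5) = 98.47°
δ = |180° − 98.47°| = 81.53°
81.53° > 2α = 28.07°  →  invalid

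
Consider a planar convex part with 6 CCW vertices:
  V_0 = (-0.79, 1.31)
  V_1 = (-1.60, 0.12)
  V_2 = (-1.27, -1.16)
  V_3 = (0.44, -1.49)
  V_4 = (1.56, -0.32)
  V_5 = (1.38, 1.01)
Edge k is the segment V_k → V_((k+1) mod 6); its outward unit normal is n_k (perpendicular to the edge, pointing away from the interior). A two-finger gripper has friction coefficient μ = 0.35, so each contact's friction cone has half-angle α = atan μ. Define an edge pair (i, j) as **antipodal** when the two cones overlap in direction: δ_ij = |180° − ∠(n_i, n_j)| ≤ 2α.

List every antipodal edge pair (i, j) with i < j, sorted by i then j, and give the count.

α = atan 0.35 = 19.29°;  2α = 38.58°
n_0 = (-0.8267, +0.5627)
n_1 = (-0.9683, -0.2496)
n_2 = (-0.1895, -0.9819)
n_3 = (+0.7224, -0.6915)
n_4 = (+0.9910, +0.1341)
n_5 = (+0.1369, +0.9906)
  (0,1): δ = 131.30°  ·
  (0,2): δ = 66.68°  ·
  (0,3): δ = 9.51°  ✓
  (0,4): δ = 41.95°  ·
  (0,5): δ = 116.37°  ·
  (1,2): δ = 115.38°  ·
  (1,3): δ = 58.21°  ·
  (1,4): δ = 6.75°  ✓
  (1,5): δ = 67.67°  ·
  (2,3): δ = 122.83°  ·
  (2,4): δ = 71.37°  ·
  (2,5): δ = 3.05°  ✓
  (3,4): δ = 128.54°  ·
  (3,5): δ = 54.12°  ·
  (4,5): δ = 105.58°  ·
antipodal pairs: 3

count = 3; pairs: (0,3), (1,4), (2,5)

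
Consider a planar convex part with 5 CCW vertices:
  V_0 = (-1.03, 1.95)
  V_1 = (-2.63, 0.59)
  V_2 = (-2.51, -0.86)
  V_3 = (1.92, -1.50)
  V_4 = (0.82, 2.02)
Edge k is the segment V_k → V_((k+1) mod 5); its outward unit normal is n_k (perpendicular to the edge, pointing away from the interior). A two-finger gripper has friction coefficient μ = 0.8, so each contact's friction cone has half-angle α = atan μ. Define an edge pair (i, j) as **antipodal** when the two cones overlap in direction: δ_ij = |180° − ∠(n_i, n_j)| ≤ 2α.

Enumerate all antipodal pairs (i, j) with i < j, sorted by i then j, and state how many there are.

count = 5; pairs: (0,2), (0,3), (1,3), (2,3), (2,4)

α = atan 0.8 = 38.66°;  2α = 77.32°
n_0 = (-0.6476, +0.7619)
n_1 = (-0.9966, -0.0825)
n_2 = (-0.1430, -0.9897)
n_3 = (+0.9545, +0.2983)
n_4 = (-0.0378, +0.9993)
  (0,1): δ = 125.63°  ·
  (0,2): δ = 48.59°  ✓
  (0,3): δ = 66.99°  ✓
  (0,4): δ = 141.80°  ·
  (1,2): δ = 102.95°  ·
  (1,3): δ = 12.62°  ✓
  (1,4): δ = 87.44°  ·
  (2,3): δ = 64.43°  ✓
  (2,4): δ = 10.39°  ✓
  (3,4): δ = 105.19°  ·
antipodal pairs: 5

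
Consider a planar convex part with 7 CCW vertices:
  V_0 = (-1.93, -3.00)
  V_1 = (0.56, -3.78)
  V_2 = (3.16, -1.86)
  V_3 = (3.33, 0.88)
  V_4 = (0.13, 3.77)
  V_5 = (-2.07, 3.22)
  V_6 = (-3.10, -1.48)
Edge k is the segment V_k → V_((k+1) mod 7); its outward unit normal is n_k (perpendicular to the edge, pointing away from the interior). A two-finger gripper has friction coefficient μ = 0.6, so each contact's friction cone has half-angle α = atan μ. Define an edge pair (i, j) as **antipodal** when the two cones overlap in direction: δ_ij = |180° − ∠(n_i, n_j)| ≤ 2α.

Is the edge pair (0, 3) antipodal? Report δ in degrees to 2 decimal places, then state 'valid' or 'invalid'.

α = atan 0.6 = 30.96°;  2α = 61.93°
edge 0: e_0 = (+2.49, -0.78);  n_0 = (-0.2989, -0.9543)
edge 3: e_3 = (-3.20, +2.89);  n_3 = (+0.6702, +0.7421)
∠(n_0, n_3) = 155.31°
δ = |180° − 155.31°| = 24.69°
24.69° ≤ 2α = 61.93°  →  valid

δ = 24.69°, valid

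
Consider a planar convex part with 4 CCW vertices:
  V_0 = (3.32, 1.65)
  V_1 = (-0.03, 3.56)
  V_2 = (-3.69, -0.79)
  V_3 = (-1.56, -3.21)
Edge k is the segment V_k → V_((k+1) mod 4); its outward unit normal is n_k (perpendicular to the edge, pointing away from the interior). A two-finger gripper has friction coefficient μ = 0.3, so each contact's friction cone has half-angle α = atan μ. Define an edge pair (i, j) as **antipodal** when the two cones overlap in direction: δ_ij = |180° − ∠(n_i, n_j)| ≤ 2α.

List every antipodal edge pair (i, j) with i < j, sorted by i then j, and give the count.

α = atan 0.3 = 16.70°;  2α = 33.40°
n_0 = (+0.4953, +0.8687)
n_1 = (-0.7652, +0.6438)
n_2 = (-0.7507, -0.6607)
n_3 = (+0.7057, -0.7086)
  (0,1): δ = 100.39°  ·
  (0,2): δ = 18.96°  ✓
  (0,3): δ = 74.57°  ·
  (1,2): δ = 98.57°  ·
  (1,3): δ = 5.04°  ✓
  (2,3): δ = 86.47°  ·
antipodal pairs: 2

count = 2; pairs: (0,2), (1,3)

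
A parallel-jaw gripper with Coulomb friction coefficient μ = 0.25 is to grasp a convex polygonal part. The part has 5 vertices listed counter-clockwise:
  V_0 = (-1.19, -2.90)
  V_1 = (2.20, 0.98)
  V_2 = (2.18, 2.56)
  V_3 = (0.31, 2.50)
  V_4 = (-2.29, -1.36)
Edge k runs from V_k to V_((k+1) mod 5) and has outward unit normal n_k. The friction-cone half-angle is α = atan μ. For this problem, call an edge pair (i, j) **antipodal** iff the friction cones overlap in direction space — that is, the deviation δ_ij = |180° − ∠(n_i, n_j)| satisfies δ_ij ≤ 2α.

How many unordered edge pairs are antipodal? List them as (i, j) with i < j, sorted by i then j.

α = atan 0.25 = 14.04°;  2α = 28.07°
n_0 = (+0.7531, -0.6580)
n_1 = (+0.9999, +0.0127)
n_2 = (-0.0321, +0.9995)
n_3 = (-0.8294, +0.5587)
n_4 = (-0.8137, -0.5812)
  (0,1): δ = 138.13°  ·
  (0,2): δ = 47.02°  ·
  (0,3): δ = 7.18°  ✓
  (0,4): δ = 76.68°  ·
  (1,2): δ = 88.89°  ·
  (1,3): δ = 34.69°  ·
  (1,4): δ = 34.81°  ·
  (2,3): δ = 125.80°  ·
  (2,4): δ = 56.30°  ·
  (3,4): δ = 110.50°  ·
antipodal pairs: 1

count = 1; pairs: (0,3)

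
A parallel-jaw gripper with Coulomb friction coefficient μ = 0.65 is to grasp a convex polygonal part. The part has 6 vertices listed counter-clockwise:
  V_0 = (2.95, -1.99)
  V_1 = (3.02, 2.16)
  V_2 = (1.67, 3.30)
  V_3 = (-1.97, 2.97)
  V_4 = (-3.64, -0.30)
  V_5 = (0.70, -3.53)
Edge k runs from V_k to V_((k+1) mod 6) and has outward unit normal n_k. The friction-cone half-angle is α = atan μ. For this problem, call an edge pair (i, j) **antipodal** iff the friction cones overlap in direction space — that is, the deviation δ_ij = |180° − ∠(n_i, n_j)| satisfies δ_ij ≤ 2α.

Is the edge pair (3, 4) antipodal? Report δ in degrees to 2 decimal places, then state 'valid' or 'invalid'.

α = atan 0.65 = 33.02°;  2α = 66.05°
edge 3: e_3 = (-1.67, -3.27);  n_3 = (-0.8906, +0.4548)
edge 4: e_4 = (+4.34, -3.23);  n_4 = (-0.5970, -0.8022)
∠(n_3, n_4) = 80.40°
δ = |180° − 80.40°| = 99.60°
99.60° > 2α = 66.05°  →  invalid

δ = 99.60°, invalid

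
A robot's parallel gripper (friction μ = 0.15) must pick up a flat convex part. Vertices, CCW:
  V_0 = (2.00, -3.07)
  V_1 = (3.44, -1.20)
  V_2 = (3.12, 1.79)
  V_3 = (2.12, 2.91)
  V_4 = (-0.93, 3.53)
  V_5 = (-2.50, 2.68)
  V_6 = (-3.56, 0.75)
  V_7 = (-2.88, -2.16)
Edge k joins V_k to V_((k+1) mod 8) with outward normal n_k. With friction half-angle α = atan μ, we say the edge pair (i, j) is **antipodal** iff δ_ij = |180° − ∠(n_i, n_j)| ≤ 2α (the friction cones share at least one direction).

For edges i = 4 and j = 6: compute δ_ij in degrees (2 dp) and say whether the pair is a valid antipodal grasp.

δ = 105.28°, invalid

α = atan 0.15 = 8.53°;  2α = 17.06°
edge 4: e_4 = (-1.57, -0.85);  n_4 = (-0.4761, +0.8794)
edge 6: e_6 = (+0.68, -2.91);  n_6 = (-0.9738, -0.2275)
∠(n_4, n_6) = 74.72°
δ = |180° − 74.72°| = 105.28°
105.28° > 2α = 17.06°  →  invalid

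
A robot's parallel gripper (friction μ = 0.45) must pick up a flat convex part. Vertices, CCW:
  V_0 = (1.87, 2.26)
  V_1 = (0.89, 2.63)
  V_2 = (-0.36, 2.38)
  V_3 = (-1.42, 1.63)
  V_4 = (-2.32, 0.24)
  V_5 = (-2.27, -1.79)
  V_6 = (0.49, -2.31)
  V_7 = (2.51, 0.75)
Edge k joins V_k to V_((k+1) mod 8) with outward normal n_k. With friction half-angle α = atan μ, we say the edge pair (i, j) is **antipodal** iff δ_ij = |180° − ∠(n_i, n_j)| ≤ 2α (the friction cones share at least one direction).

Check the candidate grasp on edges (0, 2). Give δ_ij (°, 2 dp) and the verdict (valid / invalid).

δ = 124.03°, invalid

α = atan 0.45 = 24.23°;  2α = 48.46°
edge 0: e_0 = (-0.98, +0.37);  n_0 = (+0.3532, +0.9355)
edge 2: e_2 = (-1.06, -0.75);  n_2 = (-0.5776, +0.8163)
∠(n_0, n_2) = 55.97°
δ = |180° − 55.97°| = 124.03°
124.03° > 2α = 48.46°  →  invalid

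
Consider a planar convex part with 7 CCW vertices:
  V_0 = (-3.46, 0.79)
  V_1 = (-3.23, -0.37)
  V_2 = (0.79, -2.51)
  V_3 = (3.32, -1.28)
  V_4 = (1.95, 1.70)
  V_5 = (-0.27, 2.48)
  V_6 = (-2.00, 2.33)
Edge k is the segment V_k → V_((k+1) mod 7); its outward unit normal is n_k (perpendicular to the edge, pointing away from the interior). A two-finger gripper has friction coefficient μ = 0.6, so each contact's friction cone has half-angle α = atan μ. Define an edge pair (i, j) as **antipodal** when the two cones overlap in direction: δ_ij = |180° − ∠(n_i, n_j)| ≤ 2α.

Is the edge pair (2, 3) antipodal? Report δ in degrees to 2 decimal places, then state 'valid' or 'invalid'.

δ = 91.24°, invalid

α = atan 0.6 = 30.96°;  2α = 61.93°
edge 2: e_2 = (+2.53, +1.23);  n_2 = (+0.4372, -0.8993)
edge 3: e_3 = (-1.37, +2.98);  n_3 = (+0.9086, +0.4177)
∠(n_2, n_3) = 88.76°
δ = |180° − 88.76°| = 91.24°
91.24° > 2α = 61.93°  →  invalid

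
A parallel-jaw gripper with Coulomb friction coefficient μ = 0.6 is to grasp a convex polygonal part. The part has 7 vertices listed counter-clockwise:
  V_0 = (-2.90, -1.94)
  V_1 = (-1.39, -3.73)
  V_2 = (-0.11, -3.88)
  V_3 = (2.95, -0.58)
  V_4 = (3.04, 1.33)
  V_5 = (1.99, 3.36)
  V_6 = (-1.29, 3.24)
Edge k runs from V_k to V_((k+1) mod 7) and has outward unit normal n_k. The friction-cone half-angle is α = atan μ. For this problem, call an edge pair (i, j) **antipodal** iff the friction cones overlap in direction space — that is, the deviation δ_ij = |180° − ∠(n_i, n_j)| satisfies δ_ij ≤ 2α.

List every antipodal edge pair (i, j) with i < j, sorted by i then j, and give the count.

α = atan 0.6 = 30.96°;  2α = 61.93°
n_0 = (-0.7644, -0.6448)
n_1 = (-0.1164, -0.9932)
n_2 = (+0.7333, -0.6799)
n_3 = (+0.9989, -0.0471)
n_4 = (+0.8882, +0.4594)
n_5 = (-0.0366, +0.9993)
n_6 = (-0.9549, +0.2968)
  (0,1): δ = 136.83°  ·
  (0,2): δ = 82.99°  ·
  (0,3): δ = 42.85°  ✓
  (0,4): δ = 12.80°  ✓
  (0,5): δ = 51.95°  ✓
  (0,6): δ = 122.58°  ·
  (1,2): δ = 126.16°  ·
  (1,3): δ = 86.01°  ·
  (1,4): δ = 55.97°  ✓
  (1,5): δ = 8.78°  ✓
  (1,6): δ = 79.42°  ·
  (2,3): δ = 139.86°  ·
  (2,4): δ = 109.81°  ·
  (2,5): δ = 45.07°  ✓
  (2,6): δ = 25.57°  ✓
  (3,4): δ = 149.95°  ·
  (3,5): δ = 85.21°  ·
  (3,6): δ = 14.57°  ✓
  (4,5): δ = 115.25°  ·
  (4,6): δ = 44.62°  ✓
  (5,6): δ = 109.36°  ·
antipodal pairs: 9

count = 9; pairs: (0,3), (0,4), (0,5), (1,4), (1,5), (2,5), (2,6), (3,6), (4,6)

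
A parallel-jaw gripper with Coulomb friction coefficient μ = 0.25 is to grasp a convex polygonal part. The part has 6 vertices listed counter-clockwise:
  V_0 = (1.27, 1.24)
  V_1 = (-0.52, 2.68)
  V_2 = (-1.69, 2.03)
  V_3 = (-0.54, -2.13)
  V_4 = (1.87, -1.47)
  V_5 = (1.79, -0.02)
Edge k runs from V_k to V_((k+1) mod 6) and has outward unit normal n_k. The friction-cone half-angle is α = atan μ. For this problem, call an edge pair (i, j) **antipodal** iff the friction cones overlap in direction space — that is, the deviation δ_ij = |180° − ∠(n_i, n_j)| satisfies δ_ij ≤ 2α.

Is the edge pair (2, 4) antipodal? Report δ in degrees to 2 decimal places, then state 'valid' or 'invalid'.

α = atan 0.25 = 14.04°;  2α = 28.07°
edge 2: e_2 = (+1.15, -4.16);  n_2 = (-0.9638, -0.2664)
edge 4: e_4 = (-0.08, +1.45);  n_4 = (+0.9985, +0.0551)
∠(n_2, n_4) = 167.70°
δ = |180° − 167.70°| = 12.30°
12.30° ≤ 2α = 28.07°  →  valid

δ = 12.30°, valid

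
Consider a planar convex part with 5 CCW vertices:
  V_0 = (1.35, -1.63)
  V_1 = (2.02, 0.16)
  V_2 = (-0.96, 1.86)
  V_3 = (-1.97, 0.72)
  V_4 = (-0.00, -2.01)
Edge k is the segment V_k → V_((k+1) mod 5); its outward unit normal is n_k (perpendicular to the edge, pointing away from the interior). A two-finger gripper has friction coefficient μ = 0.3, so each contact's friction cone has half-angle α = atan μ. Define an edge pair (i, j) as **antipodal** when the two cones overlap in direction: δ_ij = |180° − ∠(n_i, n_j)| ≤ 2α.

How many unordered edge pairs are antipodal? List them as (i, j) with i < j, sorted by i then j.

count = 3; pairs: (0,2), (1,3), (2,4)

α = atan 0.3 = 16.70°;  2α = 33.40°
n_0 = (+0.9365, -0.3505)
n_1 = (+0.4955, +0.8686)
n_2 = (-0.7485, +0.6631)
n_3 = (-0.8109, -0.5852)
n_4 = (+0.2710, -0.9626)
  (0,1): δ = 99.18°  ·
  (0,2): δ = 21.02°  ✓
  (0,3): δ = 56.34°  ·
  (0,4): δ = 126.24°  ·
  (1,2): δ = 101.84°  ·
  (1,3): δ = 24.48°  ✓
  (1,4): δ = 45.42°  ·
  (2,3): δ = 102.65°  ·
  (2,4): δ = 32.74°  ✓
  (3,4): δ = 110.09°  ·
antipodal pairs: 3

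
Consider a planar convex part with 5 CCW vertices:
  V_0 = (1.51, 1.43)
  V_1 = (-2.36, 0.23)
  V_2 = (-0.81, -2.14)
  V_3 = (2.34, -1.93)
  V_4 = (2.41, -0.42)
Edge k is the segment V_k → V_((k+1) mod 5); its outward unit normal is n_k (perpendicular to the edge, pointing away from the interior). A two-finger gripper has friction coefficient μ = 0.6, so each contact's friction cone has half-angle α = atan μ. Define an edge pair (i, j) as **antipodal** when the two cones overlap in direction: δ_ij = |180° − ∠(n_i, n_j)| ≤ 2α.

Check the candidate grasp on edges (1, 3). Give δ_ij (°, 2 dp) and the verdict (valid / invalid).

δ = 35.84°, valid

α = atan 0.6 = 30.96°;  2α = 61.93°
edge 1: e_1 = (+1.55, -2.37);  n_1 = (-0.8369, -0.5473)
edge 3: e_3 = (+0.07, +1.51);  n_3 = (+0.9989, -0.0463)
∠(n_1, n_3) = 144.16°
δ = |180° − 144.16°| = 35.84°
35.84° ≤ 2α = 61.93°  →  valid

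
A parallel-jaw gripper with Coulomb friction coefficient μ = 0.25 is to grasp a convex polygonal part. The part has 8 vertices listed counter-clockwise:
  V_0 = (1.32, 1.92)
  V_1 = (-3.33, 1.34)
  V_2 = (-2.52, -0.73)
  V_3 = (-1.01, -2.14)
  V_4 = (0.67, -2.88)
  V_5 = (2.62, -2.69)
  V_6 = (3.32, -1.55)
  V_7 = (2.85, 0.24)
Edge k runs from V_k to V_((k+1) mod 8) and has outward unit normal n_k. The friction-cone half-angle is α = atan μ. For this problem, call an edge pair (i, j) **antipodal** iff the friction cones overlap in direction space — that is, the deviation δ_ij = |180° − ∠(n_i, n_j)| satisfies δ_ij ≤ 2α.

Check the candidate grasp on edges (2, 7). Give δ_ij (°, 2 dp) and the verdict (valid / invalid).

α = atan 0.25 = 14.04°;  2α = 28.07°
edge 2: e_2 = (+1.51, -1.41);  n_2 = (-0.6825, -0.7309)
edge 7: e_7 = (-1.53, +1.68);  n_7 = (+0.7393, +0.6733)
∠(n_2, n_7) = 175.36°
δ = |180° − 175.36°| = 4.64°
4.64° ≤ 2α = 28.07°  →  valid

δ = 4.64°, valid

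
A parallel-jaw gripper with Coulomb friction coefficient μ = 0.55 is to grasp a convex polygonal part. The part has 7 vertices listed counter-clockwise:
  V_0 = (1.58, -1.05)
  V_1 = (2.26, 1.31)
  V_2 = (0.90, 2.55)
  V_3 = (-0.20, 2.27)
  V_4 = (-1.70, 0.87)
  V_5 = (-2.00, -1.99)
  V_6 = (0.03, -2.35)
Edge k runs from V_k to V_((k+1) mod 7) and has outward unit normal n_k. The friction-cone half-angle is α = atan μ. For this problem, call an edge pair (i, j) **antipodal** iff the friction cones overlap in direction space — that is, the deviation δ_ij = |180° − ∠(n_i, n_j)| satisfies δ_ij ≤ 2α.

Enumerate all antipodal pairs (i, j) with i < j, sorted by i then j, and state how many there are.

count = 9; pairs: (0,3), (0,4), (1,4), (1,5), (2,5), (2,6), (3,5), (3,6), (4,6)

α = atan 0.55 = 28.81°;  2α = 57.62°
n_0 = (+0.9609, -0.2769)
n_1 = (+0.6738, +0.7390)
n_2 = (-0.2467, +0.9691)
n_3 = (-0.6823, +0.7311)
n_4 = (-0.9945, +0.1043)
n_5 = (-0.1746, -0.9846)
n_6 = (+0.6426, -0.7662)
  (0,1): δ = 116.28°  ·
  (0,2): δ = 59.65°  ·
  (0,3): δ = 30.90°  ✓
  (0,4): δ = 10.09°  ✓
  (0,5): δ = 96.02°  ·
  (0,6): δ = 146.06°  ·
  (1,2): δ = 123.36°  ·
  (1,3): δ = 94.62°  ·
  (1,4): δ = 53.63°  ✓
  (1,5): δ = 32.30°  ✓
  (1,6): δ = 82.34°  ·
  (2,3): δ = 151.26°  ·
  (2,4): δ = 110.27°  ·
  (2,5): δ = 24.34°  ✓
  (2,6): δ = 25.71°  ✓
  (3,4): δ = 139.01°  ·
  (3,5): δ = 53.08°  ✓
  (3,6): δ = 3.04°  ✓
  (4,5): δ = 94.07°  ·
  (4,6): δ = 44.02°  ✓
  (5,6): δ = 129.96°  ·
antipodal pairs: 9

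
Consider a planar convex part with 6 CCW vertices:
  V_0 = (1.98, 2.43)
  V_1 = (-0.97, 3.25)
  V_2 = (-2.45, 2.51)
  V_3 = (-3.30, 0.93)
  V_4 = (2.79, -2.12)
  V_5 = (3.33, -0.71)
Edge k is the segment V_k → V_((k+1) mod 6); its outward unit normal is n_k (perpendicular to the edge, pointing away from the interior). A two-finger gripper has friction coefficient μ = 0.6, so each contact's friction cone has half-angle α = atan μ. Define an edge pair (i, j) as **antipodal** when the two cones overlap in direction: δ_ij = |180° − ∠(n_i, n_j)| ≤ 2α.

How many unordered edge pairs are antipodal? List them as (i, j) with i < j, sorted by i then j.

α = atan 0.6 = 30.96°;  2α = 61.93°
n_0 = (+0.2678, +0.9635)
n_1 = (-0.4472, +0.8944)
n_2 = (-0.8807, +0.4738)
n_3 = (-0.4478, -0.8941)
n_4 = (+0.9339, -0.3576)
n_5 = (+0.9187, +0.3950)
  (0,1): δ = 137.90°  ·
  (0,2): δ = 102.74°  ·
  (0,3): δ = 11.07°  ✓
  (0,4): δ = 84.58°  ·
  (0,5): δ = 128.80°  ·
  (1,2): δ = 144.84°  ·
  (1,3): δ = 53.17°  ✓
  (1,4): δ = 42.48°  ✓
  (1,5): δ = 86.70°  ·
  (2,3): δ = 88.32°  ·
  (2,4): δ = 7.32°  ✓
  (2,5): δ = 51.54°  ✓
  (3,4): δ = 84.35°  ·
  (3,5): δ = 40.13°  ✓
  (4,5): δ = 135.78°  ·
antipodal pairs: 6

count = 6; pairs: (0,3), (1,3), (1,4), (2,4), (2,5), (3,5)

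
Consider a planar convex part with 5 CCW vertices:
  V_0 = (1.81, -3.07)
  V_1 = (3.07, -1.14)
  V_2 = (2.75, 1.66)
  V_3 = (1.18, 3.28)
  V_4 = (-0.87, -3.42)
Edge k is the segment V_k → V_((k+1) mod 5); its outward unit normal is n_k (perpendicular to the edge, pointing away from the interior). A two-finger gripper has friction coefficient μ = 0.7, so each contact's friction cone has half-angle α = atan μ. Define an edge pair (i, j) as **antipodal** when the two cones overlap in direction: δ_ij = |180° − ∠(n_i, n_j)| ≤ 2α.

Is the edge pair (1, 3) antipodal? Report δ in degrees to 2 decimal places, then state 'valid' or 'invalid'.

α = atan 0.7 = 34.99°;  2α = 69.98°
edge 1: e_1 = (-0.32, +2.80);  n_1 = (+0.9935, +0.1135)
edge 3: e_3 = (-2.05, -6.70);  n_3 = (-0.9562, +0.2926)
∠(n_1, n_3) = 156.47°
δ = |180° − 156.47°| = 23.53°
23.53° ≤ 2α = 69.98°  →  valid

δ = 23.53°, valid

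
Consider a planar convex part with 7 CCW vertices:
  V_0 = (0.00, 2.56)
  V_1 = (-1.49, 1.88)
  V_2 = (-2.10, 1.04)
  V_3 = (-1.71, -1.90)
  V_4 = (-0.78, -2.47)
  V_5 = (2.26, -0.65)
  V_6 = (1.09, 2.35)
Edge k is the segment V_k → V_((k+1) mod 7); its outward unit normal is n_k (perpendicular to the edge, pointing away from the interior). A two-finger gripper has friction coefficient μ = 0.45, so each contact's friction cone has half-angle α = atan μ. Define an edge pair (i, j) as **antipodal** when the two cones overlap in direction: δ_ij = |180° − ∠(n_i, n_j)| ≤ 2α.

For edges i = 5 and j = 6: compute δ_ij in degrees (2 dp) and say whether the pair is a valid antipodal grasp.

α = atan 0.45 = 24.23°;  2α = 48.46°
edge 5: e_5 = (-1.17, +3.00);  n_5 = (+0.9317, +0.3633)
edge 6: e_6 = (-1.09, +0.21);  n_6 = (+0.1892, +0.9819)
∠(n_5, n_6) = 57.79°
δ = |180° − 57.79°| = 122.21°
122.21° > 2α = 48.46°  →  invalid

δ = 122.21°, invalid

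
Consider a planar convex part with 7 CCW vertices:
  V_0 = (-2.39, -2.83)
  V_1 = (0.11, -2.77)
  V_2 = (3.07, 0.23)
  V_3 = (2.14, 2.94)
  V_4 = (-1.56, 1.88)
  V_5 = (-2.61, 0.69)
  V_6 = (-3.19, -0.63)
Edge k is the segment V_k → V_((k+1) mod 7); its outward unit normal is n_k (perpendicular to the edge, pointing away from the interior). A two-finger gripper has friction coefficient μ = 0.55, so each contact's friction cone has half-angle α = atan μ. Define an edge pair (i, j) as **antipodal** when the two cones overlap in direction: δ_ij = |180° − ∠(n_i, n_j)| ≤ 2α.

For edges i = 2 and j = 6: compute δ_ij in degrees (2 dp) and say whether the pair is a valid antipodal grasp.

α = atan 0.55 = 28.81°;  2α = 57.62°
edge 2: e_2 = (-0.93, +2.71);  n_2 = (+0.9459, +0.3246)
edge 6: e_6 = (+0.80, -2.20);  n_6 = (-0.9398, -0.3417)
∠(n_2, n_6) = 178.96°
δ = |180° − 178.96°| = 1.04°
1.04° ≤ 2α = 57.62°  →  valid

δ = 1.04°, valid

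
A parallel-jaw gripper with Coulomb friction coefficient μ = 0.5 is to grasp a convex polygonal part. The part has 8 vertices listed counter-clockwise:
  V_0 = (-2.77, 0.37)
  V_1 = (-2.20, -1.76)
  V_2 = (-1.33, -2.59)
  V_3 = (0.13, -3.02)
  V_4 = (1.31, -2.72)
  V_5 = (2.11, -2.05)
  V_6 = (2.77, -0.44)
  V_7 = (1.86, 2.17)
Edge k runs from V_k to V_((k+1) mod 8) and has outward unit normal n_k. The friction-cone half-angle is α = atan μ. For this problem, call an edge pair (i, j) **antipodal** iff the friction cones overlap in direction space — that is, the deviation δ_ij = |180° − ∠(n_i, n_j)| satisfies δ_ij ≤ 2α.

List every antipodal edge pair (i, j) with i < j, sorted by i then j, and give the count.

count = 7; pairs: (0,5), (0,6), (1,6), (2,7), (3,7), (4,7), (5,7)

α = atan 0.5 = 26.57°;  2α = 53.13°
n_0 = (-0.9660, -0.2585)
n_1 = (-0.6903, -0.7235)
n_2 = (-0.2825, -0.9593)
n_3 = (+0.2464, -0.9692)
n_4 = (+0.6421, -0.7666)
n_5 = (+0.9253, -0.3793)
n_6 = (+0.9443, +0.3292)
n_7 = (-0.3623, +0.9320)
  (0,1): δ = 148.63°  ·
  (0,2): δ = 121.39°  ·
  (0,3): δ = 90.72°  ·
  (0,4): δ = 65.04°  ·
  (0,5): δ = 37.27°  ✓
  (0,6): δ = 4.24°  ✓
  (0,7): δ = 96.26°  ·
  (1,2): δ = 152.76°  ·
  (1,3): δ = 122.08°  ·
  (1,4): δ = 96.40°  ·
  (1,5): δ = 68.64°  ·
  (1,6): δ = 27.13°  ✓
  (1,7): δ = 64.90°  ·
  (2,3): δ = 149.32°  ·
  (2,4): δ = 123.64°  ·
  (2,5): δ = 95.88°  ·
  (2,6): δ = 54.37°  ·
  (2,7): δ = 37.66°  ✓
  (3,4): δ = 154.32°  ·
  (3,5): δ = 126.56°  ·
  (3,6): δ = 85.04°  ·
  (3,7): δ = 6.98°  ✓
  (4,5): δ = 152.24°  ·
  (4,6): δ = 110.72°  ·
  (4,7): δ = 18.70°  ✓
  (5,6): δ = 138.49°  ·
  (5,7): δ = 46.46°  ✓
  (6,7): δ = 87.98°  ·
antipodal pairs: 7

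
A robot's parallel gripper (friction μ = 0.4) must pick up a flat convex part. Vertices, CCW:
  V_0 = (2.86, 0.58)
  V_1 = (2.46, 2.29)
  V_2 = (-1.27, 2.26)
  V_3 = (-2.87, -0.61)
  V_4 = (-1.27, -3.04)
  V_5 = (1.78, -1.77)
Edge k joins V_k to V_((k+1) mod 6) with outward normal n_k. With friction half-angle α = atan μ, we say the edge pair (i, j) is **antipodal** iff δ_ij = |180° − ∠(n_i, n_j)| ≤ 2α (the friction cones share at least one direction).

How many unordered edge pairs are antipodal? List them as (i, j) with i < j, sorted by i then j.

α = atan 0.4 = 21.80°;  2α = 43.60°
n_0 = (+0.9737, +0.2278)
n_1 = (-0.0080, +1.0000)
n_2 = (-0.8734, +0.4869)
n_3 = (-0.8352, -0.5499)
n_4 = (+0.3844, -0.9232)
n_5 = (+0.9086, -0.4176)
  (0,1): δ = 102.70°  ·
  (0,2): δ = 42.31°  ✓
  (0,3): δ = 20.20°  ✓
  (0,4): δ = 99.44°  ·
  (0,5): δ = 142.15°  ·
  (1,2): δ = 119.60°  ·
  (1,3): δ = 57.10°  ·
  (1,4): δ = 22.15°  ✓
  (1,5): δ = 64.86°  ·
  (2,3): δ = 117.50°  ·
  (2,4): δ = 38.25°  ✓
  (2,5): δ = 4.46°  ✓
  (3,4): δ = 100.76°  ·
  (3,5): δ = 58.04°  ·
  (4,5): δ = 137.29°  ·
antipodal pairs: 5

count = 5; pairs: (0,2), (0,3), (1,4), (2,4), (2,5)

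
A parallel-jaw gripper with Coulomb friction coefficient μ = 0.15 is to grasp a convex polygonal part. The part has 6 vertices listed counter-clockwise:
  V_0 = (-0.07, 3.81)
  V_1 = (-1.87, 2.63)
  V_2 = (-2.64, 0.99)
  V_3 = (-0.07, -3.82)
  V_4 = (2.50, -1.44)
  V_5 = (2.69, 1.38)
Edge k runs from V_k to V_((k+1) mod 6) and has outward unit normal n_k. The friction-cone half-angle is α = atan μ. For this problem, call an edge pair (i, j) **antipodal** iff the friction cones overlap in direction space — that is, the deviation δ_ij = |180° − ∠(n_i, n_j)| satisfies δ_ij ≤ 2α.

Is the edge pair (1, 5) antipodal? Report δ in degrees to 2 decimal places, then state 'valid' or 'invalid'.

α = atan 0.15 = 8.53°;  2α = 17.06°
edge 1: e_1 = (-0.77, -1.64);  n_1 = (-0.9052, +0.4250)
edge 5: e_5 = (-2.76, +2.43);  n_5 = (+0.6608, +0.7506)
∠(n_1, n_5) = 106.21°
δ = |180° − 106.21°| = 73.79°
73.79° > 2α = 17.06°  →  invalid

δ = 73.79°, invalid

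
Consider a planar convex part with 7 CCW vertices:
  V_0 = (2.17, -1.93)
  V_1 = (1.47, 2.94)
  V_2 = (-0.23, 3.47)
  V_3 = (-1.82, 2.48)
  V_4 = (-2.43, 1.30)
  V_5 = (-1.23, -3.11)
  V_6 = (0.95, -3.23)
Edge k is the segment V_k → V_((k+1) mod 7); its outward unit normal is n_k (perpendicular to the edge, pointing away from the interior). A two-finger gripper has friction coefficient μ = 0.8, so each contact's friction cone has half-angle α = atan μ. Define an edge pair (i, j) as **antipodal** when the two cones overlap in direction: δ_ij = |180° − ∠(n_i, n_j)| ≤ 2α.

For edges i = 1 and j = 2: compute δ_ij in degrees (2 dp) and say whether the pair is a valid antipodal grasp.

α = atan 0.8 = 38.66°;  2α = 77.32°
edge 1: e_1 = (-1.70, +0.53);  n_1 = (+0.2976, +0.9547)
edge 2: e_2 = (-1.59, -0.99);  n_2 = (-0.5286, +0.8489)
∠(n_1, n_2) = 49.22°
δ = |180° − 49.22°| = 130.78°
130.78° > 2α = 77.32°  →  invalid

δ = 130.78°, invalid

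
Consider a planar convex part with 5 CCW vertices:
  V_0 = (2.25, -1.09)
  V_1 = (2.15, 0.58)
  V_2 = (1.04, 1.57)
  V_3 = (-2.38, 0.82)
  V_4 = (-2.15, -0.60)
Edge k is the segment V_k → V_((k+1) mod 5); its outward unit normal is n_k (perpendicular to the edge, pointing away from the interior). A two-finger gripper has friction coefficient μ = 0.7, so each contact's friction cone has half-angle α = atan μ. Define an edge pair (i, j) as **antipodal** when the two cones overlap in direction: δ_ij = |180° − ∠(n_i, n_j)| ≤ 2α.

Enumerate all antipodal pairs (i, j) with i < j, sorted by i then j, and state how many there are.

count = 4; pairs: (0,3), (1,3), (1,4), (2,4)

α = atan 0.7 = 34.99°;  2α = 69.98°
n_0 = (+0.9982, +0.0598)
n_1 = (+0.6656, +0.7463)
n_2 = (-0.2142, +0.9768)
n_3 = (-0.9871, -0.1599)
n_4 = (-0.1107, -0.9939)
  (0,1): δ = 135.16°  ·
  (0,2): δ = 81.06°  ·
  (0,3): δ = 5.77°  ✓
  (0,4): δ = 80.22°  ·
  (1,2): δ = 125.90°  ·
  (1,3): δ = 39.07°  ✓
  (1,4): δ = 35.38°  ✓
  (2,3): δ = 93.17°  ·
  (2,4): δ = 18.72°  ✓
  (3,4): δ = 105.55°  ·
antipodal pairs: 4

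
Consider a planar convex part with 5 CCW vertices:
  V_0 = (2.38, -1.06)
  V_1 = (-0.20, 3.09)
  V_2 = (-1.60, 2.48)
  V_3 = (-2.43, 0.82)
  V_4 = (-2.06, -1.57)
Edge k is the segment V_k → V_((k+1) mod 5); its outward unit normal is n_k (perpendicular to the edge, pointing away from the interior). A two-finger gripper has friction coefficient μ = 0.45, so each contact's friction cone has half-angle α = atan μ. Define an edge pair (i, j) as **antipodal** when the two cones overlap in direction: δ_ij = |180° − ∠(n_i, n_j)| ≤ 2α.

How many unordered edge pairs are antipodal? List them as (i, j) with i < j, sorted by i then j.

α = atan 0.45 = 24.23°;  2α = 48.46°
n_0 = (+0.8493, +0.5280)
n_1 = (-0.3994, +0.9168)
n_2 = (-0.8944, +0.4472)
n_3 = (-0.9882, -0.1530)
n_4 = (+0.1141, -0.9935)
  (0,1): δ = 98.33°  ·
  (0,2): δ = 58.43°  ·
  (0,3): δ = 23.07°  ✓
  (0,4): δ = 64.68°  ·
  (1,2): δ = 140.11°  ·
  (1,3): δ = 104.74°  ·
  (1,4): δ = 16.99°  ✓
  (2,3): δ = 144.63°  ·
  (2,4): δ = 56.88°  ·
  (3,4): δ = 92.25°  ·
antipodal pairs: 2

count = 2; pairs: (0,3), (1,4)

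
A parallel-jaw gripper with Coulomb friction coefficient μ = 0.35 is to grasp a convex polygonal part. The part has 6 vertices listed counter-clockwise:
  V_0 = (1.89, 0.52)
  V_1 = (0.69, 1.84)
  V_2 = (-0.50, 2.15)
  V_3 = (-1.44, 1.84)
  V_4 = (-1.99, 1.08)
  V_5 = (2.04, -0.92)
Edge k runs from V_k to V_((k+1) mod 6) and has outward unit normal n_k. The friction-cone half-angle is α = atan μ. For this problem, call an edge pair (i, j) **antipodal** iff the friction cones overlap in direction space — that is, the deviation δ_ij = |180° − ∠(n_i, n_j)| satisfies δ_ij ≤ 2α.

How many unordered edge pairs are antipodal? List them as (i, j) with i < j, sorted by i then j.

α = atan 0.35 = 19.29°;  2α = 38.58°
n_0 = (+0.7399, +0.6727)
n_1 = (+0.2521, +0.9677)
n_2 = (-0.3132, +0.9497)
n_3 = (-0.8101, +0.5863)
n_4 = (-0.4445, -0.8958)
n_5 = (+0.9946, +0.1036)
  (0,1): δ = 146.87°  ·
  (0,2): δ = 114.02°  ·
  (0,3): δ = 78.17°  ·
  (0,4): δ = 21.33°  ✓
  (0,5): δ = 143.67°  ·
  (1,2): δ = 147.15°  ·
  (1,3): δ = 111.29°  ·
  (1,4): δ = 11.79°  ✓
  (1,5): δ = 110.55°  ·
  (2,3): δ = 144.14°  ·
  (2,4): δ = 44.65°  ·
  (2,5): δ = 77.69°  ·
  (3,4): δ = 80.50°  ·
  (3,5): δ = 41.84°  ·
  (4,5): δ = 57.66°  ·
antipodal pairs: 2

count = 2; pairs: (0,4), (1,4)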